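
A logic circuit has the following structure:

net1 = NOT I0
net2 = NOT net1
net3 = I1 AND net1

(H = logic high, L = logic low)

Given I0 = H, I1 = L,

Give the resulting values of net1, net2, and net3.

net1 = NOT I0 = NOT H = L
net2 = NOT net1 = NOT L = H
net3 = I1 AND net1 = L AND L = L

net1 = L  net2 = H  net3 = L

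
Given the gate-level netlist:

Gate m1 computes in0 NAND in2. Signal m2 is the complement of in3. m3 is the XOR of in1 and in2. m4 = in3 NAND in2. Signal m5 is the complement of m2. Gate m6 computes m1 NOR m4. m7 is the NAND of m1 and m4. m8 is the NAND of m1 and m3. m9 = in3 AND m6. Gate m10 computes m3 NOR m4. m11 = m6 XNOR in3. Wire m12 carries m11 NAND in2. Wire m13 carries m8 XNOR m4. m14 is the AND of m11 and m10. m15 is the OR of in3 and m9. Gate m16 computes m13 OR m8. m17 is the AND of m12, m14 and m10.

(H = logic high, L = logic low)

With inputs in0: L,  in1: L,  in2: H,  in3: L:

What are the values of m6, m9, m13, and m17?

m1 = in0 NAND in2 = L NAND H = H
m3 = in1 XOR in2 = L XOR H = H
m4 = in3 NAND in2 = L NAND H = H
m6 = m1 NOR m4 = H NOR H = L
m8 = m1 NAND m3 = H NAND H = L
m9 = in3 AND m6 = L AND L = L
m10 = m3 NOR m4 = H NOR H = L
m11 = m6 XNOR in3 = L XNOR L = H
m12 = m11 NAND in2 = H NAND H = L
m13 = m8 XNOR m4 = L XNOR H = L
m14 = m11 AND m10 = H AND L = L
m17 = m12 AND m14 AND m10 = L AND L AND L = L

m6 = L, m9 = L, m13 = L, m17 = L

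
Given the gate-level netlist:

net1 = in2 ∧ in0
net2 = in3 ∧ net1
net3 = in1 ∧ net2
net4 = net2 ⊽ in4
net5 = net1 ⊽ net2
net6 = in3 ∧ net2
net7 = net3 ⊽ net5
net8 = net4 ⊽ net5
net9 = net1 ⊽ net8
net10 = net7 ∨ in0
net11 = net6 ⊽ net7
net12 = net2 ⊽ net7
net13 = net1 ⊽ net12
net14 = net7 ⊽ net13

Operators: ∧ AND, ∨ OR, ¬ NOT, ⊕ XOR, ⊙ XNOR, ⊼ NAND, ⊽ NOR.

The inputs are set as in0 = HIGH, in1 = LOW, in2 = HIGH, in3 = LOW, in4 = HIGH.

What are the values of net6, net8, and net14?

net1 = in2 AND in0 = HIGH AND HIGH = HIGH
net2 = in3 AND net1 = LOW AND HIGH = LOW
net3 = in1 AND net2 = LOW AND LOW = LOW
net4 = net2 NOR in4 = LOW NOR HIGH = LOW
net5 = net1 NOR net2 = HIGH NOR LOW = LOW
net6 = in3 AND net2 = LOW AND LOW = LOW
net7 = net3 NOR net5 = LOW NOR LOW = HIGH
net8 = net4 NOR net5 = LOW NOR LOW = HIGH
net12 = net2 NOR net7 = LOW NOR HIGH = LOW
net13 = net1 NOR net12 = HIGH NOR LOW = LOW
net14 = net7 NOR net13 = HIGH NOR LOW = LOW

net6 = LOW, net8 = HIGH, net14 = LOW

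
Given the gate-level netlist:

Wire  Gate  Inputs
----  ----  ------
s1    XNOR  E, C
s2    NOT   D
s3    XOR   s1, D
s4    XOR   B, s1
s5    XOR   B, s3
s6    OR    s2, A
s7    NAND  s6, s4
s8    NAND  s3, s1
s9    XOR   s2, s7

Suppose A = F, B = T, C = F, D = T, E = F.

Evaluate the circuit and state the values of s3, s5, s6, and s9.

s1 = E XNOR C = F XNOR F = T
s2 = NOT D = NOT T = F
s3 = s1 XOR D = T XOR T = F
s4 = B XOR s1 = T XOR T = F
s5 = B XOR s3 = T XOR F = T
s6 = s2 OR A = F OR F = F
s7 = s6 NAND s4 = F NAND F = T
s9 = s2 XOR s7 = F XOR T = T

s3 = F, s5 = T, s6 = F, s9 = T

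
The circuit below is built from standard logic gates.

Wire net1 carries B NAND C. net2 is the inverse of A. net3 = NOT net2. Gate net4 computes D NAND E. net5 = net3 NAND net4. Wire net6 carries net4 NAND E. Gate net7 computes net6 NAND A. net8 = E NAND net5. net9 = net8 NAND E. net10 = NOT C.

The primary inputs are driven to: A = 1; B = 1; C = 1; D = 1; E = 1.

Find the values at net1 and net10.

net1 = 0, net10 = 0

net1 = B NAND C = 1 NAND 1 = 0
net10 = NOT C = NOT 1 = 0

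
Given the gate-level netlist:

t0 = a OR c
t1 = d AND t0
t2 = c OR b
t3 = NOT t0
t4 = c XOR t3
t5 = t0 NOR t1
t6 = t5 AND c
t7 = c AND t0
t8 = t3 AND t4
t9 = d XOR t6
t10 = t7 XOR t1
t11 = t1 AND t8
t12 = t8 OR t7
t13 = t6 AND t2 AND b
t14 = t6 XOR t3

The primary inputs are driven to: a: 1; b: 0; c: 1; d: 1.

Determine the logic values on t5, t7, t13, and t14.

t0 = a OR c = 1 OR 1 = 1
t1 = d AND t0 = 1 AND 1 = 1
t2 = c OR b = 1 OR 0 = 1
t3 = NOT t0 = NOT 1 = 0
t5 = t0 NOR t1 = 1 NOR 1 = 0
t6 = t5 AND c = 0 AND 1 = 0
t7 = c AND t0 = 1 AND 1 = 1
t13 = t6 AND t2 AND b = 0 AND 1 AND 0 = 0
t14 = t6 XOR t3 = 0 XOR 0 = 0

t5 = 0, t7 = 1, t13 = 0, t14 = 0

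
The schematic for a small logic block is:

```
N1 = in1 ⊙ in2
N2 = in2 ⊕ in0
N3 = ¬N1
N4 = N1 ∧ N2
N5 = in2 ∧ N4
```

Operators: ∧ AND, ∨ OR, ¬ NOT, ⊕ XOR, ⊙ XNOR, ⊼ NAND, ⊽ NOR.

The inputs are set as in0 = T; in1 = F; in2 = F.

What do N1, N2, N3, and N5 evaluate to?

N1 = in1 XNOR in2 = F XNOR F = T
N2 = in2 XOR in0 = F XOR T = T
N3 = NOT N1 = NOT T = F
N4 = N1 AND N2 = T AND T = T
N5 = in2 AND N4 = F AND T = F

N1 = T; N2 = T; N3 = F; N5 = F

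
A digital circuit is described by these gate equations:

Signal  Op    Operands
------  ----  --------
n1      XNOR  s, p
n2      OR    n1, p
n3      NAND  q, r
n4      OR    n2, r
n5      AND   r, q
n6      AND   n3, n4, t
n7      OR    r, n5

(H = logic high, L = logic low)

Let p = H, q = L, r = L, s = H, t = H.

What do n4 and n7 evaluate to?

n4 = H, n7 = L

n1 = s XNOR p = H XNOR H = H
n2 = n1 OR p = H OR H = H
n4 = n2 OR r = H OR L = H
n5 = r AND q = L AND L = L
n7 = r OR n5 = L OR L = L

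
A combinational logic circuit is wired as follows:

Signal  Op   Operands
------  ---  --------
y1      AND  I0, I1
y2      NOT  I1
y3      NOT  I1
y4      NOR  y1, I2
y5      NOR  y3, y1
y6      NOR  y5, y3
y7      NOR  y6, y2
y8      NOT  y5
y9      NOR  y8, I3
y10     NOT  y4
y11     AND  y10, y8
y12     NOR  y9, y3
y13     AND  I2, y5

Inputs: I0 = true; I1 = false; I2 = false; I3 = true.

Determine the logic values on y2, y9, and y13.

y1 = I0 AND I1 = true AND false = false
y2 = NOT I1 = NOT false = true
y3 = NOT I1 = NOT false = true
y5 = y3 NOR y1 = true NOR false = false
y8 = NOT y5 = NOT false = true
y9 = y8 NOR I3 = true NOR true = false
y13 = I2 AND y5 = false AND false = false

y2 = true, y9 = false, y13 = false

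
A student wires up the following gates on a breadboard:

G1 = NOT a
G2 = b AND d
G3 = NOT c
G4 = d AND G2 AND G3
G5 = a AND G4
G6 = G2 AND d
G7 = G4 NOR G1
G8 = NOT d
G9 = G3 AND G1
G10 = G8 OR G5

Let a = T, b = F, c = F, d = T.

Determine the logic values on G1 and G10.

G1 = F, G10 = F

G1 = NOT a = NOT T = F
G2 = b AND d = F AND T = F
G3 = NOT c = NOT F = T
G4 = d AND G2 AND G3 = T AND F AND T = F
G5 = a AND G4 = T AND F = F
G8 = NOT d = NOT T = F
G10 = G8 OR G5 = F OR F = F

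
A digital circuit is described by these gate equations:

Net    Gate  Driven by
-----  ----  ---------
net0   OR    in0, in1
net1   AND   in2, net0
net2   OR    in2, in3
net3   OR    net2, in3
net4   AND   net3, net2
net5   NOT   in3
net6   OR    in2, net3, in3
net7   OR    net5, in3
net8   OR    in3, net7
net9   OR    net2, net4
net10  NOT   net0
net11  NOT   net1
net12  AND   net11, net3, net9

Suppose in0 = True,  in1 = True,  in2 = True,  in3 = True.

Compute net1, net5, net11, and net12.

net0 = in0 OR in1 = True OR True = True
net1 = in2 AND net0 = True AND True = True
net2 = in2 OR in3 = True OR True = True
net3 = net2 OR in3 = True OR True = True
net4 = net3 AND net2 = True AND True = True
net5 = NOT in3 = NOT True = False
net9 = net2 OR net4 = True OR True = True
net11 = NOT net1 = NOT True = False
net12 = net11 AND net3 AND net9 = False AND True AND True = False

net1 = True, net5 = False, net11 = False, net12 = False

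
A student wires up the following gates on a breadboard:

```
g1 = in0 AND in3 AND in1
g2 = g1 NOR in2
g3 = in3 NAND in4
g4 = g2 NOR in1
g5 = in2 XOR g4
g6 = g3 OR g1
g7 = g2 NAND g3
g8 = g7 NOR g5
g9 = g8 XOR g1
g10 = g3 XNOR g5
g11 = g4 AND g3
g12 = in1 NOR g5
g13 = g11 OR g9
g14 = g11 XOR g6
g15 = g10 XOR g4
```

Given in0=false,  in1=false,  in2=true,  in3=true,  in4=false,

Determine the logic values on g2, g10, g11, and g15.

g1 = in0 AND in3 AND in1 = false AND true AND false = false
g2 = g1 NOR in2 = false NOR true = false
g3 = in3 NAND in4 = true NAND false = true
g4 = g2 NOR in1 = false NOR false = true
g5 = in2 XOR g4 = true XOR true = false
g10 = g3 XNOR g5 = true XNOR false = false
g11 = g4 AND g3 = true AND true = true
g15 = g10 XOR g4 = false XOR true = true

g2 = false; g10 = false; g11 = true; g15 = true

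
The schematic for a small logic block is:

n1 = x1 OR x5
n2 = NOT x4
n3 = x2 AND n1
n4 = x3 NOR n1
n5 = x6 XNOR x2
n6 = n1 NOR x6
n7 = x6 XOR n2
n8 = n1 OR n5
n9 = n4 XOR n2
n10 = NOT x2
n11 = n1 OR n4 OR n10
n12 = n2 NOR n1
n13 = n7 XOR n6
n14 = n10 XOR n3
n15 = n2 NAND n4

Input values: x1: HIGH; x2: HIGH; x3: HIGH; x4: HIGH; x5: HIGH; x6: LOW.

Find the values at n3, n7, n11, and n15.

n3 = HIGH  n7 = LOW  n11 = HIGH  n15 = HIGH

n1 = x1 OR x5 = HIGH OR HIGH = HIGH
n2 = NOT x4 = NOT HIGH = LOW
n3 = x2 AND n1 = HIGH AND HIGH = HIGH
n4 = x3 NOR n1 = HIGH NOR HIGH = LOW
n7 = x6 XOR n2 = LOW XOR LOW = LOW
n10 = NOT x2 = NOT HIGH = LOW
n11 = n1 OR n4 OR n10 = HIGH OR LOW OR LOW = HIGH
n15 = n2 NAND n4 = LOW NAND LOW = HIGH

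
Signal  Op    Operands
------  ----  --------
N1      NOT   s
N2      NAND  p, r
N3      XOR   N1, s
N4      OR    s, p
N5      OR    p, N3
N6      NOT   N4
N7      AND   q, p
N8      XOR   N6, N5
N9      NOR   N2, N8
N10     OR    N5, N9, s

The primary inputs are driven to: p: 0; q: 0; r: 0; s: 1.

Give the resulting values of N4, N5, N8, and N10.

N4 = 1, N5 = 1, N8 = 1, N10 = 1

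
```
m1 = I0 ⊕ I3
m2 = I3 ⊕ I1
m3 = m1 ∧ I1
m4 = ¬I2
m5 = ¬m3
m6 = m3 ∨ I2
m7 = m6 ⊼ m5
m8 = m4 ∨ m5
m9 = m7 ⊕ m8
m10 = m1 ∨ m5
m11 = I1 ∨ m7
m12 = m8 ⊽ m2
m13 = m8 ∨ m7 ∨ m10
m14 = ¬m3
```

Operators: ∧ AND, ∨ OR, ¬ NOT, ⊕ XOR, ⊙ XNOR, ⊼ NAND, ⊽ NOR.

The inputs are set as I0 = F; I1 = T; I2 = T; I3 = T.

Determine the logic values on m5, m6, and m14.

m5 = F, m6 = T, m14 = F

m1 = I0 XOR I3 = F XOR T = T
m3 = m1 AND I1 = T AND T = T
m5 = NOT m3 = NOT T = F
m6 = m3 OR I2 = T OR T = T
m14 = NOT m3 = NOT T = F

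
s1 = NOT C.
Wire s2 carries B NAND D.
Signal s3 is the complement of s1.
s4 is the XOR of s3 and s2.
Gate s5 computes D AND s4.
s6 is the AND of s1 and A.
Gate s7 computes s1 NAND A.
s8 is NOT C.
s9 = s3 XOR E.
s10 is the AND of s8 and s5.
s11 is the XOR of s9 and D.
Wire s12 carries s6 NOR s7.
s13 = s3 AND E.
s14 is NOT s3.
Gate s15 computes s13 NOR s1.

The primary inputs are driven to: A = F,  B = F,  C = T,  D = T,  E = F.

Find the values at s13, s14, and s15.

s13 = F, s14 = F, s15 = T

s1 = NOT C = NOT T = F
s3 = NOT s1 = NOT F = T
s13 = s3 AND E = T AND F = F
s14 = NOT s3 = NOT T = F
s15 = s13 NOR s1 = F NOR F = T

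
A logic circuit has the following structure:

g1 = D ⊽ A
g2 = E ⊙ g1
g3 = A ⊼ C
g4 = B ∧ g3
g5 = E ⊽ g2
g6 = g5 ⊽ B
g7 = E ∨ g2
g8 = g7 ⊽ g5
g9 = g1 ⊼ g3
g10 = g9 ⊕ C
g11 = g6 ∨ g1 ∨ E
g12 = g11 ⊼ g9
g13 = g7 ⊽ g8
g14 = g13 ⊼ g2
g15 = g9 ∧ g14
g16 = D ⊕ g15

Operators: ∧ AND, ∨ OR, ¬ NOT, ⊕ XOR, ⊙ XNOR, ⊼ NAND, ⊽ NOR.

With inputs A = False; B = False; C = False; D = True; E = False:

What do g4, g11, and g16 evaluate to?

g4 = False, g11 = True, g16 = False

g1 = D NOR A = True NOR False = False
g2 = E XNOR g1 = False XNOR False = True
g3 = A NAND C = False NAND False = True
g4 = B AND g3 = False AND True = False
g5 = E NOR g2 = False NOR True = False
g6 = g5 NOR B = False NOR False = True
g7 = E OR g2 = False OR True = True
g8 = g7 NOR g5 = True NOR False = False
g9 = g1 NAND g3 = False NAND True = True
g11 = g6 OR g1 OR E = True OR False OR False = True
g13 = g7 NOR g8 = True NOR False = False
g14 = g13 NAND g2 = False NAND True = True
g15 = g9 AND g14 = True AND True = True
g16 = D XOR g15 = True XOR True = False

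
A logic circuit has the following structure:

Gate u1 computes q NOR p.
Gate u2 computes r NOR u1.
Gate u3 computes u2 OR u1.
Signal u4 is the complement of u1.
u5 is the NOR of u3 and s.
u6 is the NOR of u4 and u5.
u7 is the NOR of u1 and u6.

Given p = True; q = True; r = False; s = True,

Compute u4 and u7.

u4 = True  u7 = True

u1 = q NOR p = True NOR True = False
u2 = r NOR u1 = False NOR False = True
u3 = u2 OR u1 = True OR False = True
u4 = NOT u1 = NOT False = True
u5 = u3 NOR s = True NOR True = False
u6 = u4 NOR u5 = True NOR False = False
u7 = u1 NOR u6 = False NOR False = True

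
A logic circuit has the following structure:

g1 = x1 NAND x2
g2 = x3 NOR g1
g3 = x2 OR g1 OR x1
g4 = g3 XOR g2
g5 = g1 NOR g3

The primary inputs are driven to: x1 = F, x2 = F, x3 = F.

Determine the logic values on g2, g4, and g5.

g2 = F, g4 = T, g5 = F

g1 = x1 NAND x2 = F NAND F = T
g2 = x3 NOR g1 = F NOR T = F
g3 = x2 OR g1 OR x1 = F OR T OR F = T
g4 = g3 XOR g2 = T XOR F = T
g5 = g1 NOR g3 = T NOR T = F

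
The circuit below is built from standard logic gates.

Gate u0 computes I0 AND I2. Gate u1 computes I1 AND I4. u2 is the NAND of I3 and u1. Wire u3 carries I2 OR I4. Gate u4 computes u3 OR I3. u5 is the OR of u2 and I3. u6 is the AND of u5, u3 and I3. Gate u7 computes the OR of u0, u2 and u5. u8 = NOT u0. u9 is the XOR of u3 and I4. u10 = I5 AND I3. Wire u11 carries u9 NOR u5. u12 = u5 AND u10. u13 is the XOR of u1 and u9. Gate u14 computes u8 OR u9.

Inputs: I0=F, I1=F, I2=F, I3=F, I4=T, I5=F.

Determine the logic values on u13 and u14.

u13 = F  u14 = T

u0 = I0 AND I2 = F AND F = F
u1 = I1 AND I4 = F AND T = F
u3 = I2 OR I4 = F OR T = T
u8 = NOT u0 = NOT F = T
u9 = u3 XOR I4 = T XOR T = F
u13 = u1 XOR u9 = F XOR F = F
u14 = u8 OR u9 = T OR F = T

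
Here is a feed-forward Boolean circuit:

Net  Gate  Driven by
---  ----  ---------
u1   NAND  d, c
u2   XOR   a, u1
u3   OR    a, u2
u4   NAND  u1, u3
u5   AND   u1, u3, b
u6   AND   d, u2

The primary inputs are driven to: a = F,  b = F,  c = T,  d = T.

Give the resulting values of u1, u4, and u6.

u1 = F  u4 = T  u6 = F

u1 = d NAND c = T NAND T = F
u2 = a XOR u1 = F XOR F = F
u3 = a OR u2 = F OR F = F
u4 = u1 NAND u3 = F NAND F = T
u6 = d AND u2 = T AND F = F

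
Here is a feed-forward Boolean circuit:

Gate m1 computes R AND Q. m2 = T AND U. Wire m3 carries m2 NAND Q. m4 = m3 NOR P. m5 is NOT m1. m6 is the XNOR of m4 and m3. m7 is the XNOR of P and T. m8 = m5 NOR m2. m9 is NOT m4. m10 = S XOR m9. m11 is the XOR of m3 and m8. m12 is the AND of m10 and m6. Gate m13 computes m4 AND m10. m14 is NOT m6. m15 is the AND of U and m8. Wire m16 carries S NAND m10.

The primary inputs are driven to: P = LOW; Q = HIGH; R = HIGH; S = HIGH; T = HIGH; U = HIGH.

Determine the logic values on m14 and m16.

m14 = HIGH; m16 = LOW

m2 = T AND U = HIGH AND HIGH = HIGH
m3 = m2 NAND Q = HIGH NAND HIGH = LOW
m4 = m3 NOR P = LOW NOR LOW = HIGH
m6 = m4 XNOR m3 = HIGH XNOR LOW = LOW
m9 = NOT m4 = NOT HIGH = LOW
m10 = S XOR m9 = HIGH XOR LOW = HIGH
m14 = NOT m6 = NOT LOW = HIGH
m16 = S NAND m10 = HIGH NAND HIGH = LOW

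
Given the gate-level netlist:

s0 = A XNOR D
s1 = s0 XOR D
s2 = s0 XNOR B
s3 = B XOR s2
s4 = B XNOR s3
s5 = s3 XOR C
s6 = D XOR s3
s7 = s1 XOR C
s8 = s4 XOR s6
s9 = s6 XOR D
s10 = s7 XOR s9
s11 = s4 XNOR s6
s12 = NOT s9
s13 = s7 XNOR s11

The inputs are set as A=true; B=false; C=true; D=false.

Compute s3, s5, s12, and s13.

s3 = true  s5 = false  s12 = false  s13 = false

s0 = A XNOR D = true XNOR false = false
s1 = s0 XOR D = false XOR false = false
s2 = s0 XNOR B = false XNOR false = true
s3 = B XOR s2 = false XOR true = true
s4 = B XNOR s3 = false XNOR true = false
s5 = s3 XOR C = true XOR true = false
s6 = D XOR s3 = false XOR true = true
s7 = s1 XOR C = false XOR true = true
s9 = s6 XOR D = true XOR false = true
s11 = s4 XNOR s6 = false XNOR true = false
s12 = NOT s9 = NOT true = false
s13 = s7 XNOR s11 = true XNOR false = false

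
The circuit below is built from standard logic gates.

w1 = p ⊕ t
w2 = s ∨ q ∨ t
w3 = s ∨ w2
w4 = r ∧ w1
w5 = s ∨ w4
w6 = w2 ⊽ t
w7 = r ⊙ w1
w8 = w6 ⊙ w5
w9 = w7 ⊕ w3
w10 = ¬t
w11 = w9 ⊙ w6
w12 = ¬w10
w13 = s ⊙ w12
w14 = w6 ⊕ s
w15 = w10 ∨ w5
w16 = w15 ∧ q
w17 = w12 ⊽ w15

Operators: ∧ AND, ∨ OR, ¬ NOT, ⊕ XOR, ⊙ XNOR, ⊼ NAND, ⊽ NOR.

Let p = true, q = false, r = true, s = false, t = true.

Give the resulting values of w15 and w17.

w1 = p XOR t = true XOR true = false
w4 = r AND w1 = true AND false = false
w5 = s OR w4 = false OR false = false
w10 = NOT t = NOT true = false
w12 = NOT w10 = NOT false = true
w15 = w10 OR w5 = false OR false = false
w17 = w12 NOR w15 = true NOR false = false

w15 = false  w17 = false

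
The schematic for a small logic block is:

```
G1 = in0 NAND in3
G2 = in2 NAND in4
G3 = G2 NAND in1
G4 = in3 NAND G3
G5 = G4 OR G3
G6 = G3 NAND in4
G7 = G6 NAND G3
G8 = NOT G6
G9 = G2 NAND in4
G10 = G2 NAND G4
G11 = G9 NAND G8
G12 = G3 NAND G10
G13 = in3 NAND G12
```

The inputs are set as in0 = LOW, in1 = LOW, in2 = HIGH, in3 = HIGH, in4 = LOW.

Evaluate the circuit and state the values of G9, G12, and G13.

G9 = HIGH, G12 = LOW, G13 = HIGH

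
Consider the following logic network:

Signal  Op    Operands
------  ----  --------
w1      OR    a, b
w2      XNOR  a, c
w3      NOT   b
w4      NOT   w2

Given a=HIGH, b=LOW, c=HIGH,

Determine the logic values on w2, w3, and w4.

w2 = a XNOR c = HIGH XNOR HIGH = HIGH
w3 = NOT b = NOT LOW = HIGH
w4 = NOT w2 = NOT HIGH = LOW

w2 = HIGH; w3 = HIGH; w4 = LOW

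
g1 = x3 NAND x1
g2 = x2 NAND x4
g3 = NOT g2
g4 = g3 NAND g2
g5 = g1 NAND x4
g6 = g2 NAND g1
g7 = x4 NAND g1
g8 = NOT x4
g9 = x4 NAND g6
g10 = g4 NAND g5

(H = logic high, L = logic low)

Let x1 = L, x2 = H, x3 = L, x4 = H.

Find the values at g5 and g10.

g5 = L, g10 = H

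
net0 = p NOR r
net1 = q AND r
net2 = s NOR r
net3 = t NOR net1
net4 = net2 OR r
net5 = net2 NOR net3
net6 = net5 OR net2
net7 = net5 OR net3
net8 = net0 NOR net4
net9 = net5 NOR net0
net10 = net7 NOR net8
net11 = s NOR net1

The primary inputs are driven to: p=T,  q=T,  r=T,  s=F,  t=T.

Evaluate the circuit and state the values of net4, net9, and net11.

net0 = p NOR r = T NOR T = F
net1 = q AND r = T AND T = T
net2 = s NOR r = F NOR T = F
net3 = t NOR net1 = T NOR T = F
net4 = net2 OR r = F OR T = T
net5 = net2 NOR net3 = F NOR F = T
net9 = net5 NOR net0 = T NOR F = F
net11 = s NOR net1 = F NOR T = F

net4 = T, net9 = F, net11 = F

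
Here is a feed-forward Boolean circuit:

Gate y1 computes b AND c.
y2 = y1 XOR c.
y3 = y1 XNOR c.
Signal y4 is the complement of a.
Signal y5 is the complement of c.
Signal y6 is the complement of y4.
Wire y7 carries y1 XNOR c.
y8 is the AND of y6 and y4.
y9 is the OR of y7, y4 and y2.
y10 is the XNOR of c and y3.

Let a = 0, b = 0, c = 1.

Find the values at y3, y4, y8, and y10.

y3 = 0  y4 = 1  y8 = 0  y10 = 0

y1 = b AND c = 0 AND 1 = 0
y3 = y1 XNOR c = 0 XNOR 1 = 0
y4 = NOT a = NOT 0 = 1
y6 = NOT y4 = NOT 1 = 0
y8 = y6 AND y4 = 0 AND 1 = 0
y10 = c XNOR y3 = 1 XNOR 0 = 0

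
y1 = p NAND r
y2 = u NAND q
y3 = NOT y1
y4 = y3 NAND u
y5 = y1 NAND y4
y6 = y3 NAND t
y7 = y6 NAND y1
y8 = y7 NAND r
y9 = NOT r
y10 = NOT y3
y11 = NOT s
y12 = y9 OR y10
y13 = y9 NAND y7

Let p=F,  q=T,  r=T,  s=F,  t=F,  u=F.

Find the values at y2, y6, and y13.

y1 = p NAND r = F NAND T = T
y2 = u NAND q = F NAND T = T
y3 = NOT y1 = NOT T = F
y6 = y3 NAND t = F NAND F = T
y7 = y6 NAND y1 = T NAND T = F
y9 = NOT r = NOT T = F
y13 = y9 NAND y7 = F NAND F = T

y2 = T, y6 = T, y13 = T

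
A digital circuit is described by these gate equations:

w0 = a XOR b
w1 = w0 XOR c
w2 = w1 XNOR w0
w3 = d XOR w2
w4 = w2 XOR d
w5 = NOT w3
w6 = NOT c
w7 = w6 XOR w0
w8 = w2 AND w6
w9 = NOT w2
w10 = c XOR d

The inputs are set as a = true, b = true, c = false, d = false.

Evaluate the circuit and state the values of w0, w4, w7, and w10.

w0 = false  w4 = true  w7 = true  w10 = false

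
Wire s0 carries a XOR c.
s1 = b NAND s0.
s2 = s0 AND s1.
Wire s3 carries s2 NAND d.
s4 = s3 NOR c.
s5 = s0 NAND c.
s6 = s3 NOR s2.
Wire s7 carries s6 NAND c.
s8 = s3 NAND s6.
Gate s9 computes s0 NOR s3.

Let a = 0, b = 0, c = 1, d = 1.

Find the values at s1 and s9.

s1 = 1  s9 = 0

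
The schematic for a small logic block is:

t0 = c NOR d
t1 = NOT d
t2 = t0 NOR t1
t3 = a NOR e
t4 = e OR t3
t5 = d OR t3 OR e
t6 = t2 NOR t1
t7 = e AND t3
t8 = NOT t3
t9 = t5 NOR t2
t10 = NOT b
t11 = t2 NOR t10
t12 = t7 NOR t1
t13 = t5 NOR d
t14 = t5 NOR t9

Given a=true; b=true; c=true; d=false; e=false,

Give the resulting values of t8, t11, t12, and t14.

t8 = true, t11 = true, t12 = false, t14 = false

t0 = c NOR d = true NOR false = false
t1 = NOT d = NOT false = true
t2 = t0 NOR t1 = false NOR true = false
t3 = a NOR e = true NOR false = false
t5 = d OR t3 OR e = false OR false OR false = false
t7 = e AND t3 = false AND false = false
t8 = NOT t3 = NOT false = true
t9 = t5 NOR t2 = false NOR false = true
t10 = NOT b = NOT true = false
t11 = t2 NOR t10 = false NOR false = true
t12 = t7 NOR t1 = false NOR true = false
t14 = t5 NOR t9 = false NOR true = false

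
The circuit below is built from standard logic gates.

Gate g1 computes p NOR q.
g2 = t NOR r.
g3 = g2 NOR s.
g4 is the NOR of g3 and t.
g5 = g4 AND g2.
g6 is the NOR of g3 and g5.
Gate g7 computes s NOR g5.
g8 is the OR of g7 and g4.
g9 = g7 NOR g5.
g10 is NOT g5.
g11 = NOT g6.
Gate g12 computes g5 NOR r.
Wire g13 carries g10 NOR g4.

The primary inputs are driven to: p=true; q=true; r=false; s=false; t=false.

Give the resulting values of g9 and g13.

g9 = false, g13 = false

g2 = t NOR r = false NOR false = true
g3 = g2 NOR s = true NOR false = false
g4 = g3 NOR t = false NOR false = true
g5 = g4 AND g2 = true AND true = true
g7 = s NOR g5 = false NOR true = false
g9 = g7 NOR g5 = false NOR true = false
g10 = NOT g5 = NOT true = false
g13 = g10 NOR g4 = false NOR true = false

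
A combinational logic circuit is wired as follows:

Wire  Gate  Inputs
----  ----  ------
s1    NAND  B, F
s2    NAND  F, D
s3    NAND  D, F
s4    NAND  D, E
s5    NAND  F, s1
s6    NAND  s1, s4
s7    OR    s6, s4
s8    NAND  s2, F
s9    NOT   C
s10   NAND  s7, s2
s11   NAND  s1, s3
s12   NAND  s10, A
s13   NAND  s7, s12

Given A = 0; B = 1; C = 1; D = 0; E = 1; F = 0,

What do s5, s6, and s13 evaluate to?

s5 = 1, s6 = 0, s13 = 0

s1 = B NAND F = 1 NAND 0 = 1
s2 = F NAND D = 0 NAND 0 = 1
s4 = D NAND E = 0 NAND 1 = 1
s5 = F NAND s1 = 0 NAND 1 = 1
s6 = s1 NAND s4 = 1 NAND 1 = 0
s7 = s6 OR s4 = 0 OR 1 = 1
s10 = s7 NAND s2 = 1 NAND 1 = 0
s12 = s10 NAND A = 0 NAND 0 = 1
s13 = s7 NAND s12 = 1 NAND 1 = 0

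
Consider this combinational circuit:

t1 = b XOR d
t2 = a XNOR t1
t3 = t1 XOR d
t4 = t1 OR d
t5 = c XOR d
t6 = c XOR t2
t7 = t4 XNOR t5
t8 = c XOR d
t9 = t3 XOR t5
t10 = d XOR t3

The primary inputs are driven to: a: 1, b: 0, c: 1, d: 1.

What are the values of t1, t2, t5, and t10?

t1 = 1, t2 = 1, t5 = 0, t10 = 1

t1 = b XOR d = 0 XOR 1 = 1
t2 = a XNOR t1 = 1 XNOR 1 = 1
t3 = t1 XOR d = 1 XOR 1 = 0
t5 = c XOR d = 1 XOR 1 = 0
t10 = d XOR t3 = 1 XOR 0 = 1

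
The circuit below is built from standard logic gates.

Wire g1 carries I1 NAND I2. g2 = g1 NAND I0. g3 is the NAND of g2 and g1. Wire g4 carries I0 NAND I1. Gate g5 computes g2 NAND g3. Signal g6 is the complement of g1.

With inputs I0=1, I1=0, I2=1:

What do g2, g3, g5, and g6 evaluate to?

g1 = I1 NAND I2 = 0 NAND 1 = 1
g2 = g1 NAND I0 = 1 NAND 1 = 0
g3 = g2 NAND g1 = 0 NAND 1 = 1
g5 = g2 NAND g3 = 0 NAND 1 = 1
g6 = NOT g1 = NOT 1 = 0

g2 = 0, g3 = 1, g5 = 1, g6 = 0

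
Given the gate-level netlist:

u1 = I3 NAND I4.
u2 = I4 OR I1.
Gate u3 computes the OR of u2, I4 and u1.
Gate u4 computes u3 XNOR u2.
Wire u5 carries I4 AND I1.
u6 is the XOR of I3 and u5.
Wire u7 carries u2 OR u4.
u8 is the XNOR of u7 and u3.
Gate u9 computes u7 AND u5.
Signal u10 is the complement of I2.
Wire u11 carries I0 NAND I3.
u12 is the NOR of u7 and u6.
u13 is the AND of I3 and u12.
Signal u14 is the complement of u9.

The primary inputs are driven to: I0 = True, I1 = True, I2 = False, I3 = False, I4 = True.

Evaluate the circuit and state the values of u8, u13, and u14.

u1 = I3 NAND I4 = False NAND True = True
u2 = I4 OR I1 = True OR True = True
u3 = u2 OR I4 OR u1 = True OR True OR True = True
u4 = u3 XNOR u2 = True XNOR True = True
u5 = I4 AND I1 = True AND True = True
u6 = I3 XOR u5 = False XOR True = True
u7 = u2 OR u4 = True OR True = True
u8 = u7 XNOR u3 = True XNOR True = True
u9 = u7 AND u5 = True AND True = True
u12 = u7 NOR u6 = True NOR True = False
u13 = I3 AND u12 = False AND False = False
u14 = NOT u9 = NOT True = False

u8 = True, u13 = False, u14 = False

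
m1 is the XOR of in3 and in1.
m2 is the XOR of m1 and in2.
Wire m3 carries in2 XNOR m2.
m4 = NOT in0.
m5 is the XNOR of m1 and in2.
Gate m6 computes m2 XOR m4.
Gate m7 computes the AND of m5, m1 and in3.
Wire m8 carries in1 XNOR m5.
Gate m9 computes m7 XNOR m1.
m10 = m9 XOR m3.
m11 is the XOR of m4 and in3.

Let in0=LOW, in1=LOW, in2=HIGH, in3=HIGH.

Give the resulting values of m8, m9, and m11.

m8 = LOW, m9 = HIGH, m11 = LOW

m1 = in3 XOR in1 = HIGH XOR LOW = HIGH
m4 = NOT in0 = NOT LOW = HIGH
m5 = m1 XNOR in2 = HIGH XNOR HIGH = HIGH
m7 = m5 AND m1 AND in3 = HIGH AND HIGH AND HIGH = HIGH
m8 = in1 XNOR m5 = LOW XNOR HIGH = LOW
m9 = m7 XNOR m1 = HIGH XNOR HIGH = HIGH
m11 = m4 XOR in3 = HIGH XOR HIGH = LOW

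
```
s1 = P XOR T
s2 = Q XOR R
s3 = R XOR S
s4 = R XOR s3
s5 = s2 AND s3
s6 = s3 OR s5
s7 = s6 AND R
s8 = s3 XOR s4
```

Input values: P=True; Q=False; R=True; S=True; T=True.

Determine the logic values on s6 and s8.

s6 = False, s8 = True

s2 = Q XOR R = False XOR True = True
s3 = R XOR S = True XOR True = False
s4 = R XOR s3 = True XOR False = True
s5 = s2 AND s3 = True AND False = False
s6 = s3 OR s5 = False OR False = False
s8 = s3 XOR s4 = False XOR True = True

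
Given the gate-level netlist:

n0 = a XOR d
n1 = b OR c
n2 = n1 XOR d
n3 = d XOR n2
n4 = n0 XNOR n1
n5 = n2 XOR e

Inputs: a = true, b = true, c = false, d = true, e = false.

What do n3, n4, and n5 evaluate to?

n3 = true, n4 = false, n5 = false

n0 = a XOR d = true XOR true = false
n1 = b OR c = true OR false = true
n2 = n1 XOR d = true XOR true = false
n3 = d XOR n2 = true XOR false = true
n4 = n0 XNOR n1 = false XNOR true = false
n5 = n2 XOR e = false XOR false = false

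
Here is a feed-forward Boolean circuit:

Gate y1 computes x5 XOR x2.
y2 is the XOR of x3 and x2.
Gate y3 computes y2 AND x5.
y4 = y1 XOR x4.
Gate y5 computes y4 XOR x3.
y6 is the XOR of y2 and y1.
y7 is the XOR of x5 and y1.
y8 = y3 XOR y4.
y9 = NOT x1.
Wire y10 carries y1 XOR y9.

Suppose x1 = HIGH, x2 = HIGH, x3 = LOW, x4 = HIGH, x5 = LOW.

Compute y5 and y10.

y5 = LOW, y10 = HIGH

y1 = x5 XOR x2 = LOW XOR HIGH = HIGH
y4 = y1 XOR x4 = HIGH XOR HIGH = LOW
y5 = y4 XOR x3 = LOW XOR LOW = LOW
y9 = NOT x1 = NOT HIGH = LOW
y10 = y1 XOR y9 = HIGH XOR LOW = HIGH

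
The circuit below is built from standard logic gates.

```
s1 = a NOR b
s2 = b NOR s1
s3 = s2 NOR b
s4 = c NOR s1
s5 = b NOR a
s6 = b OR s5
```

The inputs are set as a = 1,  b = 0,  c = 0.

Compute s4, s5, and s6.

s4 = 1  s5 = 0  s6 = 0

s1 = a NOR b = 1 NOR 0 = 0
s4 = c NOR s1 = 0 NOR 0 = 1
s5 = b NOR a = 0 NOR 1 = 0
s6 = b OR s5 = 0 OR 0 = 0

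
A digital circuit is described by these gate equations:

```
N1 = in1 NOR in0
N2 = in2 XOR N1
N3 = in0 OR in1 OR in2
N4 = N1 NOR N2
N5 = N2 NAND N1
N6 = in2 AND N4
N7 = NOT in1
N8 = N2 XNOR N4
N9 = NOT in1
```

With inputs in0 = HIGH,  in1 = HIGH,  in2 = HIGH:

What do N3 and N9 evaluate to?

N3 = in0 OR in1 OR in2 = HIGH OR HIGH OR HIGH = HIGH
N9 = NOT in1 = NOT HIGH = LOW

N3 = HIGH; N9 = LOW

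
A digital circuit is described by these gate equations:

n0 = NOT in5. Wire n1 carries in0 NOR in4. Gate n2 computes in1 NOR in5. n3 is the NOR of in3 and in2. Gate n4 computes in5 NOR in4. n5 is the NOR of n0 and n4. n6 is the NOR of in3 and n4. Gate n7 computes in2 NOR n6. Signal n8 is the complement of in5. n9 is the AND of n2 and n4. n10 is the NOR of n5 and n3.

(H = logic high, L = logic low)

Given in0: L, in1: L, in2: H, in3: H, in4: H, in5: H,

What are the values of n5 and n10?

n5 = H  n10 = L

n0 = NOT in5 = NOT H = L
n3 = in3 NOR in2 = H NOR H = L
n4 = in5 NOR in4 = H NOR H = L
n5 = n0 NOR n4 = L NOR L = H
n10 = n5 NOR n3 = H NOR L = L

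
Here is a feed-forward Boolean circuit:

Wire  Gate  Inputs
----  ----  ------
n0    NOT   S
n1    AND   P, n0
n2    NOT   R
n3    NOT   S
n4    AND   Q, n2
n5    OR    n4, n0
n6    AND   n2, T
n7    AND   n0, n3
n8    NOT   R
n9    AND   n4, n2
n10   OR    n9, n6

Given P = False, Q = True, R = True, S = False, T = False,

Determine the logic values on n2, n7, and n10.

n0 = NOT S = NOT False = True
n2 = NOT R = NOT True = False
n3 = NOT S = NOT False = True
n4 = Q AND n2 = True AND False = False
n6 = n2 AND T = False AND False = False
n7 = n0 AND n3 = True AND True = True
n9 = n4 AND n2 = False AND False = False
n10 = n9 OR n6 = False OR False = False

n2 = False  n7 = True  n10 = False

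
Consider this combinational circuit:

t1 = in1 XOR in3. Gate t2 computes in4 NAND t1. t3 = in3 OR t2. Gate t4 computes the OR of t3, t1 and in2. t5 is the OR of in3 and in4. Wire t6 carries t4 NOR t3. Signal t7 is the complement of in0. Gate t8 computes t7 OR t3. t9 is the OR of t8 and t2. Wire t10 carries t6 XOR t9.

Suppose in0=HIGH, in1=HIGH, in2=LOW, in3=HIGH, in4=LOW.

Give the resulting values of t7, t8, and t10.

t7 = LOW, t8 = HIGH, t10 = HIGH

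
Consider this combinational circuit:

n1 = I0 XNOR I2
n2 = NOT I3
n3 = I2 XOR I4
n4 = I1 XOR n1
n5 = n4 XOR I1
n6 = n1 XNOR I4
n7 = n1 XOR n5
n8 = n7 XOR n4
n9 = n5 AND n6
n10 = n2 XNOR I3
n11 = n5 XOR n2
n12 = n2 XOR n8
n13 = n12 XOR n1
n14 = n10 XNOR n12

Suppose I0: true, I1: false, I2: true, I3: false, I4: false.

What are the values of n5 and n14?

n5 = true, n14 = true

n1 = I0 XNOR I2 = true XNOR true = true
n2 = NOT I3 = NOT false = true
n4 = I1 XOR n1 = false XOR true = true
n5 = n4 XOR I1 = true XOR false = true
n7 = n1 XOR n5 = true XOR true = false
n8 = n7 XOR n4 = false XOR true = true
n10 = n2 XNOR I3 = true XNOR false = false
n12 = n2 XOR n8 = true XOR true = false
n14 = n10 XNOR n12 = false XNOR false = true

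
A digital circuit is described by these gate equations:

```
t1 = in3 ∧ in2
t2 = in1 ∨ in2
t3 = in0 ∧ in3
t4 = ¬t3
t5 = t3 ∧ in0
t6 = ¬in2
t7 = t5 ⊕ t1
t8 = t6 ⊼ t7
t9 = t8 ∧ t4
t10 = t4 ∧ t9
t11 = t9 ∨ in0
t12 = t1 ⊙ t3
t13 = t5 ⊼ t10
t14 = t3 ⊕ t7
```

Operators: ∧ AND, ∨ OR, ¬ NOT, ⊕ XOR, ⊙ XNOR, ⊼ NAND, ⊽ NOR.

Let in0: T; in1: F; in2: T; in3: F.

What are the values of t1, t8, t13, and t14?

t1 = F, t8 = T, t13 = T, t14 = F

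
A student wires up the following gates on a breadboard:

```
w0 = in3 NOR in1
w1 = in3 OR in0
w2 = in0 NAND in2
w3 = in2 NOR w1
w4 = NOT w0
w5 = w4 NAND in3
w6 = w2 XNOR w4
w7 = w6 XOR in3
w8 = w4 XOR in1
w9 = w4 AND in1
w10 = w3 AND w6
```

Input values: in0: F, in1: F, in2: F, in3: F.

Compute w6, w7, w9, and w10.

w6 = F, w7 = F, w9 = F, w10 = F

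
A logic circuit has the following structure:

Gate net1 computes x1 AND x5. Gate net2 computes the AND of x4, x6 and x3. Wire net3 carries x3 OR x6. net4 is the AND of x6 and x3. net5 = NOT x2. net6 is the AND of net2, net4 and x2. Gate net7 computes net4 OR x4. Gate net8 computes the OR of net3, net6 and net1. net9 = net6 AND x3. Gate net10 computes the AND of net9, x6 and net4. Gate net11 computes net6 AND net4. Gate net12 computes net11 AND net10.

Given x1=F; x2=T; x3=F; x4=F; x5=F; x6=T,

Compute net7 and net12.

net7 = F, net12 = F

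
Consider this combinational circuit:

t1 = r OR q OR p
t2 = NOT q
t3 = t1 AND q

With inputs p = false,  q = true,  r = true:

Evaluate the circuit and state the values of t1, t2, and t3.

t1 = r OR q OR p = true OR true OR false = true
t2 = NOT q = NOT true = false
t3 = t1 AND q = true AND true = true

t1 = true, t2 = false, t3 = true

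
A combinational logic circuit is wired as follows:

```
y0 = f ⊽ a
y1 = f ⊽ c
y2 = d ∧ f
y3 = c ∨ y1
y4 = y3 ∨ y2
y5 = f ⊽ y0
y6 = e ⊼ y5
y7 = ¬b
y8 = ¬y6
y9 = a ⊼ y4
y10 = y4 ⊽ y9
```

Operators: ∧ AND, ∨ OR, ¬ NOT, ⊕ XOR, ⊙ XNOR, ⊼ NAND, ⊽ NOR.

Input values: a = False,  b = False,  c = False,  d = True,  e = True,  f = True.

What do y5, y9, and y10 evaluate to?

y0 = f NOR a = True NOR False = False
y1 = f NOR c = True NOR False = False
y2 = d AND f = True AND True = True
y3 = c OR y1 = False OR False = False
y4 = y3 OR y2 = False OR True = True
y5 = f NOR y0 = True NOR False = False
y9 = a NAND y4 = False NAND True = True
y10 = y4 NOR y9 = True NOR True = False

y5 = False, y9 = True, y10 = False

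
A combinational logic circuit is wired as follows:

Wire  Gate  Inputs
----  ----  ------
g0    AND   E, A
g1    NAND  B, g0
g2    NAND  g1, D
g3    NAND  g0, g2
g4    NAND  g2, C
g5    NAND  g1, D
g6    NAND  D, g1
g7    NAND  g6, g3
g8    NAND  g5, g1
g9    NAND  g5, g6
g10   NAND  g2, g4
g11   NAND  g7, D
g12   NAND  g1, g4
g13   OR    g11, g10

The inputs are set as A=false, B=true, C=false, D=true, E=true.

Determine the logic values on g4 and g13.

g4 = true; g13 = true

g0 = E AND A = true AND false = false
g1 = B NAND g0 = true NAND false = true
g2 = g1 NAND D = true NAND true = false
g3 = g0 NAND g2 = false NAND false = true
g4 = g2 NAND C = false NAND false = true
g6 = D NAND g1 = true NAND true = false
g7 = g6 NAND g3 = false NAND true = true
g10 = g2 NAND g4 = false NAND true = true
g11 = g7 NAND D = true NAND true = false
g13 = g11 OR g10 = false OR true = true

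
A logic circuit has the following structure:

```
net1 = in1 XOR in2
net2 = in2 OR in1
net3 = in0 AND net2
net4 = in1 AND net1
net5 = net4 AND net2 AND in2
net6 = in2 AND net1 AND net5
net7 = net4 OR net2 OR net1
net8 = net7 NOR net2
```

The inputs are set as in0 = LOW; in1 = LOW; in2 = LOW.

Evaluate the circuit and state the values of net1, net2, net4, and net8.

net1 = LOW  net2 = LOW  net4 = LOW  net8 = HIGH

net1 = in1 XOR in2 = LOW XOR LOW = LOW
net2 = in2 OR in1 = LOW OR LOW = LOW
net4 = in1 AND net1 = LOW AND LOW = LOW
net7 = net4 OR net2 OR net1 = LOW OR LOW OR LOW = LOW
net8 = net7 NOR net2 = LOW NOR LOW = HIGH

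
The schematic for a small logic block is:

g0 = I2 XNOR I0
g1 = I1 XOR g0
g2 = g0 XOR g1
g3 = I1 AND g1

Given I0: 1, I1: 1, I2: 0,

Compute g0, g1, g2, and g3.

g0 = 0; g1 = 1; g2 = 1; g3 = 1

g0 = I2 XNOR I0 = 0 XNOR 1 = 0
g1 = I1 XOR g0 = 1 XOR 0 = 1
g2 = g0 XOR g1 = 0 XOR 1 = 1
g3 = I1 AND g1 = 1 AND 1 = 1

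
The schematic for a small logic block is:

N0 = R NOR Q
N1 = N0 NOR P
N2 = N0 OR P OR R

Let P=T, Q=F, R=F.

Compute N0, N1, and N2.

N0 = T, N1 = F, N2 = T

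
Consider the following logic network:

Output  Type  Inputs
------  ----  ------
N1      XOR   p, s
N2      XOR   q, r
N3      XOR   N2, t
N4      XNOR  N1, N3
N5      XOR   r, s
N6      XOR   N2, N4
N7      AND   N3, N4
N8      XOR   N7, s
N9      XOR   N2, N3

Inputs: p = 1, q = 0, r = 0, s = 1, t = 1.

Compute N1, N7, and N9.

N1 = 0, N7 = 0, N9 = 1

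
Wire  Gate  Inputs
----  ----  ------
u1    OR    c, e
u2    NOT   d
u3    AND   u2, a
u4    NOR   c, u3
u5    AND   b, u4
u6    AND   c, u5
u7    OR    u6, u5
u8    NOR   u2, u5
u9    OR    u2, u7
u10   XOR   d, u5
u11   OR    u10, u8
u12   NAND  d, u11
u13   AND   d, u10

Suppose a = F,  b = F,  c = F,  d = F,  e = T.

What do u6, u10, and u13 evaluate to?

u6 = F  u10 = F  u13 = F

u2 = NOT d = NOT F = T
u3 = u2 AND a = T AND F = F
u4 = c NOR u3 = F NOR F = T
u5 = b AND u4 = F AND T = F
u6 = c AND u5 = F AND F = F
u10 = d XOR u5 = F XOR F = F
u13 = d AND u10 = F AND F = F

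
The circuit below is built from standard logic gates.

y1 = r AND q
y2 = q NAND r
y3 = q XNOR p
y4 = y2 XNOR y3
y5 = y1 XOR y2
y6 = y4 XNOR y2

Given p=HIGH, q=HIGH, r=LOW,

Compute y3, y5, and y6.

y1 = r AND q = LOW AND HIGH = LOW
y2 = q NAND r = HIGH NAND LOW = HIGH
y3 = q XNOR p = HIGH XNOR HIGH = HIGH
y4 = y2 XNOR y3 = HIGH XNOR HIGH = HIGH
y5 = y1 XOR y2 = LOW XOR HIGH = HIGH
y6 = y4 XNOR y2 = HIGH XNOR HIGH = HIGH

y3 = HIGH; y5 = HIGH; y6 = HIGH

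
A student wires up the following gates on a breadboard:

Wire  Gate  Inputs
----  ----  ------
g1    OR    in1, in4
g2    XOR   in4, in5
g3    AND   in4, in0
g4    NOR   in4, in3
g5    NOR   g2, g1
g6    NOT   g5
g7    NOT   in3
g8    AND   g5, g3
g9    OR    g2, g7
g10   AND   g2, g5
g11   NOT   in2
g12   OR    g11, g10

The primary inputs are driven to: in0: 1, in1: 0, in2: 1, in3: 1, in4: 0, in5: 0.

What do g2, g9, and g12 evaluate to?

g1 = in1 OR in4 = 0 OR 0 = 0
g2 = in4 XOR in5 = 0 XOR 0 = 0
g5 = g2 NOR g1 = 0 NOR 0 = 1
g7 = NOT in3 = NOT 1 = 0
g9 = g2 OR g7 = 0 OR 0 = 0
g10 = g2 AND g5 = 0 AND 1 = 0
g11 = NOT in2 = NOT 1 = 0
g12 = g11 OR g10 = 0 OR 0 = 0

g2 = 0, g9 = 0, g12 = 0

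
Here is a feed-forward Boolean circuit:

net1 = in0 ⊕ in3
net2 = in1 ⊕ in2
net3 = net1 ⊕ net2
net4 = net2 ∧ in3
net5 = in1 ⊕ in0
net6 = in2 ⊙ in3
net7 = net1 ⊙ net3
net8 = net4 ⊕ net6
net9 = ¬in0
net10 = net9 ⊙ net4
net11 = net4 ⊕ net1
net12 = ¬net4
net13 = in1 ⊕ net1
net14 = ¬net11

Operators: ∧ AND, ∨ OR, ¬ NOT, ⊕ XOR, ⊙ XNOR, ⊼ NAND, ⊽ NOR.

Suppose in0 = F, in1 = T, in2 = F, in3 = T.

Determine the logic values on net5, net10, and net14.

net5 = T, net10 = T, net14 = T

net1 = in0 XOR in3 = F XOR T = T
net2 = in1 XOR in2 = T XOR F = T
net4 = net2 AND in3 = T AND T = T
net5 = in1 XOR in0 = T XOR F = T
net9 = NOT in0 = NOT F = T
net10 = net9 XNOR net4 = T XNOR T = T
net11 = net4 XOR net1 = T XOR T = F
net14 = NOT net11 = NOT F = T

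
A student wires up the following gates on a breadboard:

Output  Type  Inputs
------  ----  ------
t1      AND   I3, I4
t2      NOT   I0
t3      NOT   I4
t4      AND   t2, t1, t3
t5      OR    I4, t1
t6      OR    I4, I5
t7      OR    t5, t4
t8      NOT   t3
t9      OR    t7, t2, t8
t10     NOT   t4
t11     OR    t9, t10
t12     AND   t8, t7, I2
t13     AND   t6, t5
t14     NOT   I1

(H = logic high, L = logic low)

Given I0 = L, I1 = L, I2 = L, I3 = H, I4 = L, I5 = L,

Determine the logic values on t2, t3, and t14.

t2 = H, t3 = H, t14 = H

t2 = NOT I0 = NOT L = H
t3 = NOT I4 = NOT L = H
t14 = NOT I1 = NOT L = H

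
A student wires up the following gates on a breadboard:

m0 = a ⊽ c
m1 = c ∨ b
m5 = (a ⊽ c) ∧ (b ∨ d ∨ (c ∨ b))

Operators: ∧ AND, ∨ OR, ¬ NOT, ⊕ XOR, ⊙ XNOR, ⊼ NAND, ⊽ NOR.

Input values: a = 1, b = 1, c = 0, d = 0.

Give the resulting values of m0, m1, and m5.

m0 = 0  m1 = 1  m5 = 0

m0 = 1 ⊽ 0 = 0
m1 = 0 ∨ 1 = 1
m5 = (1 ⊽ 0) ∧ (1 ∨ 0 ∨ (0 ∨ 1)) = 0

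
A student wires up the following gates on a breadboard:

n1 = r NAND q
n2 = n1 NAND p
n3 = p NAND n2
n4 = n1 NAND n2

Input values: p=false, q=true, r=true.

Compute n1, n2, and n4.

n1 = r NAND q = true NAND true = false
n2 = n1 NAND p = false NAND false = true
n4 = n1 NAND n2 = false NAND true = true

n1 = false  n2 = true  n4 = true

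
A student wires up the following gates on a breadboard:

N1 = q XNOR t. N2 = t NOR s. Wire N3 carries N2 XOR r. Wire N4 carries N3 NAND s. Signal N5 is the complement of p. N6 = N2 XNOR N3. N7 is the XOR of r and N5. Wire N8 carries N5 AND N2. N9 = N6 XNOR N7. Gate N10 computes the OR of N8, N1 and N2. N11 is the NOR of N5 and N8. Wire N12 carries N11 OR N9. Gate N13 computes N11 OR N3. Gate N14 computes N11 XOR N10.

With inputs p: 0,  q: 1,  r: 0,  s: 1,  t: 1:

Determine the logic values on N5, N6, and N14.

N1 = q XNOR t = 1 XNOR 1 = 1
N2 = t NOR s = 1 NOR 1 = 0
N3 = N2 XOR r = 0 XOR 0 = 0
N5 = NOT p = NOT 0 = 1
N6 = N2 XNOR N3 = 0 XNOR 0 = 1
N8 = N5 AND N2 = 1 AND 0 = 0
N10 = N8 OR N1 OR N2 = 0 OR 1 OR 0 = 1
N11 = N5 NOR N8 = 1 NOR 0 = 0
N14 = N11 XOR N10 = 0 XOR 1 = 1

N5 = 1, N6 = 1, N14 = 1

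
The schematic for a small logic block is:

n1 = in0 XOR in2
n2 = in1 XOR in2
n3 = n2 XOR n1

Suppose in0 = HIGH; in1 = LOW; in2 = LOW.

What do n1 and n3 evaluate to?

n1 = in0 XOR in2 = HIGH XOR LOW = HIGH
n2 = in1 XOR in2 = LOW XOR LOW = LOW
n3 = n2 XOR n1 = LOW XOR HIGH = HIGH

n1 = HIGH, n3 = HIGH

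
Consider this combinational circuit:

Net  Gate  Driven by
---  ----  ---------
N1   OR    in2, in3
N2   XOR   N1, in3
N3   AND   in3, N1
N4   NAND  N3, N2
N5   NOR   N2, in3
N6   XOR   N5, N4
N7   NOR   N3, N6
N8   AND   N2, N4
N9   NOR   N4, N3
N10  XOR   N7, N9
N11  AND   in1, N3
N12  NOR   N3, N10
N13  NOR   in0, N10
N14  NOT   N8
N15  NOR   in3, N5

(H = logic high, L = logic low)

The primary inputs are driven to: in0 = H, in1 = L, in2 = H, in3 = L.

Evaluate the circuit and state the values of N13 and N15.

N1 = in2 OR in3 = H OR L = H
N2 = N1 XOR in3 = H XOR L = H
N3 = in3 AND N1 = L AND H = L
N4 = N3 NAND N2 = L NAND H = H
N5 = N2 NOR in3 = H NOR L = L
N6 = N5 XOR N4 = L XOR H = H
N7 = N3 NOR N6 = L NOR H = L
N9 = N4 NOR N3 = H NOR L = L
N10 = N7 XOR N9 = L XOR L = L
N13 = in0 NOR N10 = H NOR L = L
N15 = in3 NOR N5 = L NOR L = H

N13 = L; N15 = H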